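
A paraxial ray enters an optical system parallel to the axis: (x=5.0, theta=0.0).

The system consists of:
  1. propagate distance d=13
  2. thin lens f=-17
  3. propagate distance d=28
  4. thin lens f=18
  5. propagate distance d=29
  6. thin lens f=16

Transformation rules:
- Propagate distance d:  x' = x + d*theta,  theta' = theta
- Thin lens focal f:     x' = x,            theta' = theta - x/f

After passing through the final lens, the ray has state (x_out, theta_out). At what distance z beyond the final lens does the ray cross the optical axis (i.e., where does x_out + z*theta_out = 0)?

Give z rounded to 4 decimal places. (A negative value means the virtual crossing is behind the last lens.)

Answer: 0.9412

Derivation:
Initial: x=5.0000 theta=0.0000
After 1 (propagate distance d=13): x=5.0000 theta=0.0000
After 2 (thin lens f=-17): x=5.0000 theta=5/17 (≈0.2941)
After 3 (propagate distance d=28): x=225/17 (≈13.2353) theta=5/17 (≈0.2941)
After 4 (thin lens f=18): x=225/17 (≈13.2353) theta=-15/34 (≈-0.4412)
After 5 (propagate distance d=29): x=15/34 (≈0.4412) theta=-15/34 (≈-0.4412)
After 6 (thin lens f=16): x=15/34 (≈0.4412) theta=-15/32 (≈-0.4688)
z_focus = -x_out/theta_out = -(15/34)/(-15/32) = 16/17 ≈ 0.9412
Rounded to 4 decimal places: z = 0.9412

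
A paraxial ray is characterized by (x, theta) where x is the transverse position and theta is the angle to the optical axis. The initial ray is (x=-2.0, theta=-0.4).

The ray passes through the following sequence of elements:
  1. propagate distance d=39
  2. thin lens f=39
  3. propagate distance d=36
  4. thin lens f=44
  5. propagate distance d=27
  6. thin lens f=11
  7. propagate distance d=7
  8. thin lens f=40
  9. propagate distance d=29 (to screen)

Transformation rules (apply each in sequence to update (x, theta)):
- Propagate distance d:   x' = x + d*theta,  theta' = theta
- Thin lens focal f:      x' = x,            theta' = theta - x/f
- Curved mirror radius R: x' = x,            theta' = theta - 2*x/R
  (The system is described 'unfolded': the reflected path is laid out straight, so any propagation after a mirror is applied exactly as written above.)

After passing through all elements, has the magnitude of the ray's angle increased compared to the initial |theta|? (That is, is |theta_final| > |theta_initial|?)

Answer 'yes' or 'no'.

Initial: x=-2.0000 theta=-0.4000
After 1 (propagate distance d=39): x=-17.6000 theta=-0.4000
After 2 (thin lens f=39): x=-17.6000 theta=2/39 (≈0.0513)
After 3 (propagate distance d=36): x=-1024/65 (≈-15.7538) theta=2/39 (≈0.0513)
After 4 (thin lens f=44): x=-1024/65 (≈-15.7538) theta=878/2145 (≈0.4093)
After 5 (propagate distance d=27): x=-3362/715 (≈-4.7021) theta=878/2145 (≈0.4093)
After 6 (thin lens f=11): x=-3362/715 (≈-4.7021) theta=19744/23595 (≈0.8368)
After 7 (propagate distance d=7): x=27262/23595 (≈1.1554) theta=19744/23595 (≈0.8368)
After 8 (thin lens f=40): x=27262/23595 (≈1.1554) theta=11553/14300 (≈0.8079)
After 9 (propagate distance d=29 (to screen)): x=11601461/471900 (≈24.5846) theta=11553/14300 (≈0.8079)
|theta_initial|=0.4000 |theta_final|=11553/14300 (≈0.8079) -> increased

Answer: yes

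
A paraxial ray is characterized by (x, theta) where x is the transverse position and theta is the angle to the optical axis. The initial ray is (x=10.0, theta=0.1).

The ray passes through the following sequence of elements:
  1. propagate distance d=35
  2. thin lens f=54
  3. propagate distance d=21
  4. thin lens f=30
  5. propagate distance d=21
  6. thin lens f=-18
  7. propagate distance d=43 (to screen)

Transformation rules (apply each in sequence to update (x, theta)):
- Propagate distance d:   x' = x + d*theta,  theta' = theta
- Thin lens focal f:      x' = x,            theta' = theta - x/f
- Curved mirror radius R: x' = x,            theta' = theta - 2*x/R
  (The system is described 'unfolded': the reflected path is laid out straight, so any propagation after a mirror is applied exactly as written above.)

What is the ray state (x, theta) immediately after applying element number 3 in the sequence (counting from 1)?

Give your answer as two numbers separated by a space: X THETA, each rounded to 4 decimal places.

Initial: x=10.0000 theta=0.1000
After 1 (propagate distance d=35): x=13.5000 theta=0.1000
After 2 (thin lens f=54): x=13.5000 theta=-0.1500
After 3 (propagate distance d=21): x=10.3500 theta=-0.1500
Rounded to 4 decimal places: x = 10.3500, theta = -0.1500

Answer: 10.3500 -0.1500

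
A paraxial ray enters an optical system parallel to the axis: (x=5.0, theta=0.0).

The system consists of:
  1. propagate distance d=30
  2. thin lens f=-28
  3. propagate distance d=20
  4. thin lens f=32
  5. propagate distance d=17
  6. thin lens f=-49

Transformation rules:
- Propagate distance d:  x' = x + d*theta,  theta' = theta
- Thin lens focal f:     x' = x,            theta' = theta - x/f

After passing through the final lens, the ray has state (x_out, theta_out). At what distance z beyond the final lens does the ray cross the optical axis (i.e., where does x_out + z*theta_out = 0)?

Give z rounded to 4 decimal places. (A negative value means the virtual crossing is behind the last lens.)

Answer: -129.0333

Derivation:
Initial: x=5.0000 theta=0.0000
After 1 (propagate distance d=30): x=5.0000 theta=0.0000
After 2 (thin lens f=-28): x=5.0000 theta=5/28 (≈0.1786)
After 3 (propagate distance d=20): x=60/7 (≈8.5714) theta=5/28 (≈0.1786)
After 4 (thin lens f=32): x=60/7 (≈8.5714) theta=-5/56 (≈-0.0893)
After 5 (propagate distance d=17): x=395/56 (≈7.0536) theta=-5/56 (≈-0.0893)
After 6 (thin lens f=-49): x=395/56 (≈7.0536) theta=75/1372 (≈0.0547)
z_focus = -x_out/theta_out = -(395/56)/(75/1372) = -3871/30 ≈ -129.0333
Rounded to 4 decimal places: z = -129.0333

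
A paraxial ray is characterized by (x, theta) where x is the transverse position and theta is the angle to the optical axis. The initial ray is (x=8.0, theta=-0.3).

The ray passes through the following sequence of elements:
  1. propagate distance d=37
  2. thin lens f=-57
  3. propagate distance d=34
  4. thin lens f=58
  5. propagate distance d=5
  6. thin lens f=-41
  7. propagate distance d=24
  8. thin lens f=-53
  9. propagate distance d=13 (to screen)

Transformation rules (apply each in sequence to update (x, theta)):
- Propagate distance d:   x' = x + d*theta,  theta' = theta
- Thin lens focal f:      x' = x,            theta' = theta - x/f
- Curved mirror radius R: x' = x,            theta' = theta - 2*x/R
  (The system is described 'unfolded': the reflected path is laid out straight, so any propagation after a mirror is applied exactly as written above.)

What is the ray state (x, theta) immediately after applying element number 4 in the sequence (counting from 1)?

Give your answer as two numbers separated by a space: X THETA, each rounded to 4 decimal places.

Initial: x=8.0000 theta=-0.3000
After 1 (propagate distance d=37): x=-3.1000 theta=-0.3000
After 2 (thin lens f=-57): x=-3.1000 theta=-101/285 (≈-0.3544)
After 3 (propagate distance d=34): x=-1727/114 (≈-15.1491) theta=-101/285 (≈-0.3544)
After 4 (thin lens f=58): x=-1727/114 (≈-15.1491) theta=-1027/11020 (≈-0.0932)
Rounded to 4 decimal places: x = -15.1491, theta = -0.0932

Answer: -15.1491 -0.0932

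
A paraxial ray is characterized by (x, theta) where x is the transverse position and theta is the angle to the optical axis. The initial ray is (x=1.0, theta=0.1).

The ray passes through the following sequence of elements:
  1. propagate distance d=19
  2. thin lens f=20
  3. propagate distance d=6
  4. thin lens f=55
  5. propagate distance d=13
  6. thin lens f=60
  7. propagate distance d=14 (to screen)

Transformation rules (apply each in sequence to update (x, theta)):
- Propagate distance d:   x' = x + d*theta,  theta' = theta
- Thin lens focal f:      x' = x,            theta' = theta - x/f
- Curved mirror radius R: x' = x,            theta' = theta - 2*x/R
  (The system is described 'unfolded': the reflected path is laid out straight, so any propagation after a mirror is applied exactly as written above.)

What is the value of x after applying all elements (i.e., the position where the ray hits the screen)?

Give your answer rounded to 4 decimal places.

Initial: x=1.0000 theta=0.1000
After 1 (propagate distance d=19): x=2.9000 theta=0.1000
After 2 (thin lens f=20): x=2.9000 theta=-0.0450
After 3 (propagate distance d=6): x=2.6300 theta=-0.0450
After 4 (thin lens f=55): x=2.6300 theta=-1021/11000 (≈-0.0928)
After 5 (propagate distance d=13): x=15657/11000 (≈1.4234) theta=-1021/11000 (≈-0.0928)
After 6 (thin lens f=60): x=15657/11000 (≈1.4234) theta=-25639/220000 (≈-0.1165)
After 7 (propagate distance d=14 (to screen)): x=-22903/110000 (≈-0.2082) theta=-25639/220000 (≈-0.1165)
Rounded to 4 decimal places: x = -0.2082

Answer: -0.2082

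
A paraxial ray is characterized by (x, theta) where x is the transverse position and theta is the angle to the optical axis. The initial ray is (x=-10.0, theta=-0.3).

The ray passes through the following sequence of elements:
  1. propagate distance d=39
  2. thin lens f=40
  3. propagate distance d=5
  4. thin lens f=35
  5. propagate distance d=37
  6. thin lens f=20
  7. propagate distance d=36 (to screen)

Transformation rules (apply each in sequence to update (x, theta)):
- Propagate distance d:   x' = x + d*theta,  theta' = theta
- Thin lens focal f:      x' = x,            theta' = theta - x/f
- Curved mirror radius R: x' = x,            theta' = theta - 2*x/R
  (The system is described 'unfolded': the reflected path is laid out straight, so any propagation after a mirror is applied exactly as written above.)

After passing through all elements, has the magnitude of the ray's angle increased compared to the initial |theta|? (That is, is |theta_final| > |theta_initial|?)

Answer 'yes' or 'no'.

Answer: yes

Derivation:
Initial: x=-10.0000 theta=-0.3000
After 1 (propagate distance d=39): x=-21.7000 theta=-0.3000
After 2 (thin lens f=40): x=-21.7000 theta=0.2425
After 3 (propagate distance d=5): x=-20.4875 theta=0.2425
After 4 (thin lens f=35): x=-20.4875 theta=1159/1400 (≈0.8279)
After 5 (propagate distance d=37): x=28401/2800 (≈10.1432) theta=1159/1400 (≈0.8279)
After 6 (thin lens f=20): x=28401/2800 (≈10.1432) theta=17959/56000 (≈0.3207)
After 7 (propagate distance d=36 (to screen)): x=75909/3500 (≈21.6883) theta=17959/56000 (≈0.3207)
|theta_initial|=0.3000 |theta_final|=17959/56000 (≈0.3207) -> increased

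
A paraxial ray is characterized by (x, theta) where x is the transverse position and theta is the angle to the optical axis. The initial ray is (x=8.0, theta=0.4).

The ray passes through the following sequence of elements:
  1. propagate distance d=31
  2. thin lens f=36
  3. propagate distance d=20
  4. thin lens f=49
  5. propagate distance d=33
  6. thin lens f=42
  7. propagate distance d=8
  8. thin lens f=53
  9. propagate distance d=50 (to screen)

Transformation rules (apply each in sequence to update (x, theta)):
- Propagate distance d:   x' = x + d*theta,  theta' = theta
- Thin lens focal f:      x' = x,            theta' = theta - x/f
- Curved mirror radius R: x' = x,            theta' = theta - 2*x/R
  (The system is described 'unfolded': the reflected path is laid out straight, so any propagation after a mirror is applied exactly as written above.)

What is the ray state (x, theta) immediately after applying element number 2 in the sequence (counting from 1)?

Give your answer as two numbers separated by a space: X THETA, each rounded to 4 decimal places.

Answer: 20.4000 -0.1667

Derivation:
Initial: x=8.0000 theta=0.4000
After 1 (propagate distance d=31): x=20.4000 theta=0.4000
After 2 (thin lens f=36): x=20.4000 theta=-1/6 (≈-0.1667)
Rounded to 4 decimal places: x = 20.4000, theta = -0.1667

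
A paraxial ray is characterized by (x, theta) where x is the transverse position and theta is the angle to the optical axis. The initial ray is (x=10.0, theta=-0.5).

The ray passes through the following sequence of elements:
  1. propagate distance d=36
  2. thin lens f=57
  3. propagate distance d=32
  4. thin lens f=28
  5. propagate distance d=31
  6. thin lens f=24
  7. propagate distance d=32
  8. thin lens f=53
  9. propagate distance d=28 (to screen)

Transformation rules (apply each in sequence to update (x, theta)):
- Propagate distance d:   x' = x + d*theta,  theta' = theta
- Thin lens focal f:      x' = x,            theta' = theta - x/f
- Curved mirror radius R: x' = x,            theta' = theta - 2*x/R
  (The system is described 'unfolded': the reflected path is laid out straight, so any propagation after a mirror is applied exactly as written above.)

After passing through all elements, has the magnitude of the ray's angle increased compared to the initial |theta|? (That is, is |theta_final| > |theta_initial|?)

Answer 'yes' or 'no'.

Answer: no

Derivation:
Initial: x=10.0000 theta=-0.5000
After 1 (propagate distance d=36): x=-8.0000 theta=-0.5000
After 2 (thin lens f=57): x=-8.0000 theta=-41/114 (≈-0.3596)
After 3 (propagate distance d=32): x=-1112/57 (≈-19.5088) theta=-41/114 (≈-0.3596)
After 4 (thin lens f=28): x=-1112/57 (≈-19.5088) theta=269/798 (≈0.3371)
After 5 (propagate distance d=31): x=-7229/798 (≈-9.0589) theta=269/798 (≈0.3371)
After 6 (thin lens f=24): x=-7229/798 (≈-9.0589) theta=1955/2736 (≈0.7145)
After 7 (propagate distance d=32): x=33053/2394 (≈13.8066) theta=1955/2736 (≈0.7145)
After 8 (thin lens f=53): x=33053/2394 (≈13.8066) theta=51209/112784 (≈0.4540)
After 9 (propagate distance d=28 (to screen)): x=6729785/253764 (≈26.5199) theta=51209/112784 (≈0.4540)
|theta_initial|=0.5000 |theta_final|=51209/112784 (≈0.4540) -> not increased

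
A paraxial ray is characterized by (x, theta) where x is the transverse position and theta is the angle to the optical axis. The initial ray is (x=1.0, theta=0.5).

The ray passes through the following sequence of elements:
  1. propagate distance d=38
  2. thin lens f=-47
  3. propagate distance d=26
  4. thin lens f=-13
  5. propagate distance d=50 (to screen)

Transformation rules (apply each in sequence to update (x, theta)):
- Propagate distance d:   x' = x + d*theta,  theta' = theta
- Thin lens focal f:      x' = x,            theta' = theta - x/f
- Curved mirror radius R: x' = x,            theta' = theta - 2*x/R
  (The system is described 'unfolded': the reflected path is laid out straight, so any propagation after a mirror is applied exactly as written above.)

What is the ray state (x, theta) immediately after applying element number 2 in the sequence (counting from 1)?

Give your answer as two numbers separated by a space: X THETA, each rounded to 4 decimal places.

Answer: 20.0000 0.9255

Derivation:
Initial: x=1.0000 theta=0.5000
After 1 (propagate distance d=38): x=20.0000 theta=0.5000
After 2 (thin lens f=-47): x=20.0000 theta=87/94 (≈0.9255)
Rounded to 4 decimal places: x = 20.0000, theta = 0.9255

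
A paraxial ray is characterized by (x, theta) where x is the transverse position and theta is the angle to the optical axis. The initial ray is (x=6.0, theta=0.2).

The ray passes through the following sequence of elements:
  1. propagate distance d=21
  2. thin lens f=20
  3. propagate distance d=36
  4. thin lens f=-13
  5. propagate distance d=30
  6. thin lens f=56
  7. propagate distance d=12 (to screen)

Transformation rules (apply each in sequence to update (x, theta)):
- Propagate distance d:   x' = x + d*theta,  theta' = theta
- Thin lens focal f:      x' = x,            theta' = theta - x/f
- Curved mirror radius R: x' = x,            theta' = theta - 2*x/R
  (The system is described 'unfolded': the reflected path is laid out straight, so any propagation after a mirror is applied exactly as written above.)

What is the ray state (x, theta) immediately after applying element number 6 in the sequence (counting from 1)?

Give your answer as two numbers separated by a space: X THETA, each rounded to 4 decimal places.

Answer: -12.4754 -0.1611

Derivation:
Initial: x=6.0000 theta=0.2000
After 1 (propagate distance d=21): x=10.2000 theta=0.2000
After 2 (thin lens f=20): x=10.2000 theta=-0.3100
After 3 (propagate distance d=36): x=-0.9600 theta=-0.3100
After 4 (thin lens f=-13): x=-0.9600 theta=-499/1300 (≈-0.3838)
After 5 (propagate distance d=30): x=-8109/650 (≈-12.4754) theta=-499/1300 (≈-0.3838)
After 6 (thin lens f=56): x=-8109/650 (≈-12.4754) theta=-451/2800 (≈-0.1611)
Rounded to 4 decimal places: x = -12.4754, theta = -0.1611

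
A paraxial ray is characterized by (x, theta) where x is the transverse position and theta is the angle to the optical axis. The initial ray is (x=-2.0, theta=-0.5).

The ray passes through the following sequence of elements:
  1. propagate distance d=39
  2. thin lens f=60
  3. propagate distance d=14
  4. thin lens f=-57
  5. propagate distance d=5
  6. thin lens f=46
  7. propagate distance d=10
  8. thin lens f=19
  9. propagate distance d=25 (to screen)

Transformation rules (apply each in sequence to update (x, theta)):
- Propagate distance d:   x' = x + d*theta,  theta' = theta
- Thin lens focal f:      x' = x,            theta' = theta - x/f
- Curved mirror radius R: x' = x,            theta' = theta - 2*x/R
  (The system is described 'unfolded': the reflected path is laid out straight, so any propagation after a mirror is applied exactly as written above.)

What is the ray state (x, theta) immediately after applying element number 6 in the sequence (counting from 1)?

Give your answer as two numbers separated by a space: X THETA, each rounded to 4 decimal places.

Answer: -26.2516 0.0170

Derivation:
Initial: x=-2.0000 theta=-0.5000
After 1 (propagate distance d=39): x=-21.5000 theta=-0.5000
After 2 (thin lens f=60): x=-21.5000 theta=-17/120 (≈-0.1417)
After 3 (propagate distance d=14): x=-1409/60 (≈-23.4833) theta=-17/120 (≈-0.1417)
After 4 (thin lens f=-57): x=-1409/60 (≈-23.4833) theta=-3787/6840 (≈-0.5537)
After 5 (propagate distance d=5): x=-179561/6840 (≈-26.2516) theta=-3787/6840 (≈-0.5537)
After 6 (thin lens f=46): x=-179561/6840 (≈-26.2516) theta=233/13680 (≈0.0170)
Rounded to 4 decimal places: x = -26.2516, theta = 0.0170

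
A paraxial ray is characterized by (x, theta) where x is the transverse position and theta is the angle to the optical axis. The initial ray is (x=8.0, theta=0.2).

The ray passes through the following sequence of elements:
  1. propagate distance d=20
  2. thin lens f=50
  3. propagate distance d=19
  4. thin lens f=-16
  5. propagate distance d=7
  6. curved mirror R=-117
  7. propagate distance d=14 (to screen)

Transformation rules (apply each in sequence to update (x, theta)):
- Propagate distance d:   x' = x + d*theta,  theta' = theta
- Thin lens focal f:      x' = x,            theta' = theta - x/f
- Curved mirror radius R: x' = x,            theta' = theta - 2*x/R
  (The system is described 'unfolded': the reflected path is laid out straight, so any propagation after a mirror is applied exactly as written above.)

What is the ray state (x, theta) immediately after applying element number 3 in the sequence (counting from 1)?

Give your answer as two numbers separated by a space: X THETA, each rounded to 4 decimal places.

Answer: 11.2400 -0.0400

Derivation:
Initial: x=8.0000 theta=0.2000
After 1 (propagate distance d=20): x=12.0000 theta=0.2000
After 2 (thin lens f=50): x=12.0000 theta=-0.0400
After 3 (propagate distance d=19): x=11.2400 theta=-0.0400
Rounded to 4 decimal places: x = 11.2400, theta = -0.0400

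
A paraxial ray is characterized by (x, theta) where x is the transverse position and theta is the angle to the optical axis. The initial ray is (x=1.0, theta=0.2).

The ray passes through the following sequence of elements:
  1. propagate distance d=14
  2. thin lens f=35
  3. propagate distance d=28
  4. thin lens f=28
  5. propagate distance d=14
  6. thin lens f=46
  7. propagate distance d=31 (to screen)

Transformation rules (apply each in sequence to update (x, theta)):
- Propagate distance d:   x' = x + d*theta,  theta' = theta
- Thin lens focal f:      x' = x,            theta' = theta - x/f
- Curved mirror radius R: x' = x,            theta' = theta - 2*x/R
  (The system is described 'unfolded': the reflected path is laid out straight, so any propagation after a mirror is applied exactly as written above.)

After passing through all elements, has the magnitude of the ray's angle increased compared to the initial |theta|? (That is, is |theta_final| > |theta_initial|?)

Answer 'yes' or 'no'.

Initial: x=1.0000 theta=0.2000
After 1 (propagate distance d=14): x=3.8000 theta=0.2000
After 2 (thin lens f=35): x=3.8000 theta=16/175 (≈0.0914)
After 3 (propagate distance d=28): x=6.3600 theta=16/175 (≈0.0914)
After 4 (thin lens f=28): x=6.3600 theta=-19/140 (≈-0.1357)
After 5 (propagate distance d=14): x=4.4600 theta=-19/140 (≈-0.1357)
After 6 (thin lens f=46): x=4.4600 theta=-1873/8050 (≈-0.2327)
After 7 (propagate distance d=31 (to screen)): x=-2216/805 (≈-2.7528) theta=-1873/8050 (≈-0.2327)
|theta_initial|=0.2000 |theta_final|=1873/8050 (≈0.2327) -> increased

Answer: yes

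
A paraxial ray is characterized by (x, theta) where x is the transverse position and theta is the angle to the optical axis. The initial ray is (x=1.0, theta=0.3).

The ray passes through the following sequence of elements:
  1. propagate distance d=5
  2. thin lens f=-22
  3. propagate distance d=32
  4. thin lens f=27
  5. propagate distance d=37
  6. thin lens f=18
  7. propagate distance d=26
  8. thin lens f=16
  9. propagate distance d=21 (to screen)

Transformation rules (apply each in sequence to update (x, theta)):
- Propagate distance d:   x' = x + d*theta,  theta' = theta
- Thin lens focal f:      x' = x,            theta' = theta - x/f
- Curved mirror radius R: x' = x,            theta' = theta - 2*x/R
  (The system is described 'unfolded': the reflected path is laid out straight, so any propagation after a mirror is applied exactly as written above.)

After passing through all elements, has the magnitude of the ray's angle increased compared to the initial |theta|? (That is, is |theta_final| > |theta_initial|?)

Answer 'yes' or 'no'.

Answer: no

Derivation:
Initial: x=1.0000 theta=0.3000
After 1 (propagate distance d=5): x=2.5000 theta=0.3000
After 2 (thin lens f=-22): x=2.5000 theta=91/220 (≈0.4136)
After 3 (propagate distance d=32): x=1731/110 (≈15.7364) theta=91/220 (≈0.4136)
After 4 (thin lens f=27): x=1731/110 (≈15.7364) theta=-67/396 (≈-0.1692)
After 5 (propagate distance d=37): x=18763/1980 (≈9.4763) theta=-67/396 (≈-0.1692)
After 6 (thin lens f=18): x=18763/1980 (≈9.4763) theta=-24793/35640 (≈-0.6957)
After 7 (propagate distance d=26): x=-76721/8910 (≈-8.6107) theta=-24793/35640 (≈-0.6957)
After 8 (thin lens f=16): x=-76721/8910 (≈-8.6107) theta=-2041/12960 (≈-0.1575)
After 9 (propagate distance d=21 (to screen)): x=-1699007/142560 (≈-11.9178) theta=-2041/12960 (≈-0.1575)
|theta_initial|=0.3000 |theta_final|=2041/12960 (≈0.1575) -> not increased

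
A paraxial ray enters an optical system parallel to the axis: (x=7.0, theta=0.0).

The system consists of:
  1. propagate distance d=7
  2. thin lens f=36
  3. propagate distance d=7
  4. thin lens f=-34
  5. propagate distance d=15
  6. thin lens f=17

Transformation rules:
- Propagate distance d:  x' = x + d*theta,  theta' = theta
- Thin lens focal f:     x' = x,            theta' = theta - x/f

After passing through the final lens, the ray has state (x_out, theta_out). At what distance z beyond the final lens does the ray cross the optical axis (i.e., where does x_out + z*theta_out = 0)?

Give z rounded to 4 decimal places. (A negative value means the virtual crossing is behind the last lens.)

Initial: x=7.0000 theta=0.0000
After 1 (propagate distance d=7): x=7.0000 theta=0.0000
After 2 (thin lens f=36): x=7.0000 theta=-7/36 (≈-0.1944)
After 3 (propagate distance d=7): x=203/36 (≈5.6389) theta=-7/36 (≈-0.1944)
After 4 (thin lens f=-34): x=203/36 (≈5.6389) theta=-35/1224 (≈-0.0286)
After 5 (propagate distance d=15): x=6377/1224 (≈5.2100) theta=-35/1224 (≈-0.0286)
After 6 (thin lens f=17): x=6377/1224 (≈5.2100) theta=-581/1734 (≈-0.3351)
z_focus = -x_out/theta_out = -(6377/1224)/(-581/1734) = 15487/996 ≈ 15.5492
Rounded to 4 decimal places: z = 15.5492

Answer: 15.5492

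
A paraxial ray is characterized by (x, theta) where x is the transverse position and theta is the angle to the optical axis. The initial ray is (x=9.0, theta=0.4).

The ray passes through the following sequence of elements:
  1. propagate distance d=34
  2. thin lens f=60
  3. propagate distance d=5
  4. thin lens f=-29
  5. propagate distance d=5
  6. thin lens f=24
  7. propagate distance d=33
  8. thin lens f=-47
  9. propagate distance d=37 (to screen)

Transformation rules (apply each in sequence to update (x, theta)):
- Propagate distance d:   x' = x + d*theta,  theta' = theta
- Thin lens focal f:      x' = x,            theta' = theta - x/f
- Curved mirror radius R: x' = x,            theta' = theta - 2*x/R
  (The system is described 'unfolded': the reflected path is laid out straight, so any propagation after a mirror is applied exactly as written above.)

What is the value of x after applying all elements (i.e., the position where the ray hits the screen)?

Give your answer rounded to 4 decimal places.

Initial: x=9.0000 theta=0.4000
After 1 (propagate distance d=34): x=22.6000 theta=0.4000
After 2 (thin lens f=60): x=22.6000 theta=7/300 (≈0.0233)
After 3 (propagate distance d=5): x=1363/60 (≈22.7167) theta=7/300 (≈0.0233)
After 4 (thin lens f=-29): x=1363/60 (≈22.7167) theta=121/150 (≈0.8067)
After 5 (propagate distance d=5): x=26.7500 theta=121/150 (≈0.8067)
After 6 (thin lens f=24): x=26.7500 theta=-739/2400 (≈-0.3079)
After 7 (propagate distance d=33): x=13271/800 (≈16.5888) theta=-739/2400 (≈-0.3079)
After 8 (thin lens f=-47): x=13271/800 (≈16.5888) theta=127/2820 (≈0.0450)
After 9 (propagate distance d=37 (to screen)): x=2059171/112800 (≈18.2551) theta=127/2820 (≈0.0450)
Rounded to 4 decimal places: x = 18.2551

Answer: 18.2551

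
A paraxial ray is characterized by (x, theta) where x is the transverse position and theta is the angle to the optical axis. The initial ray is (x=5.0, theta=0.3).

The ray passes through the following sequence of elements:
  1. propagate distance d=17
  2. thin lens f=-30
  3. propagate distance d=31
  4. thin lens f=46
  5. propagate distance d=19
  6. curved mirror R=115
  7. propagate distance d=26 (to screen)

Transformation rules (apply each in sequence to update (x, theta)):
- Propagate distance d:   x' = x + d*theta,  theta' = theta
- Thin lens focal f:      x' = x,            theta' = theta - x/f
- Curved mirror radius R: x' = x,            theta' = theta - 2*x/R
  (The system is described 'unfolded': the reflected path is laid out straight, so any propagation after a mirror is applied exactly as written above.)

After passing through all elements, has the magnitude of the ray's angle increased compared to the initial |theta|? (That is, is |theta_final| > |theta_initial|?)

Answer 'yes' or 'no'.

Answer: yes

Derivation:
Initial: x=5.0000 theta=0.3000
After 1 (propagate distance d=17): x=10.1000 theta=0.3000
After 2 (thin lens f=-30): x=10.1000 theta=191/300 (≈0.6367)
After 3 (propagate distance d=31): x=8951/300 (≈29.8367) theta=191/300 (≈0.6367)
After 4 (thin lens f=46): x=8951/300 (≈29.8367) theta=-11/920 (≈-0.0120)
After 5 (propagate distance d=19): x=408611/13800 (≈29.6095) theta=-11/920 (≈-0.0120)
After 6 (curved mirror R=115): x=408611/13800 (≈29.6095) theta=-836197/1587000 (≈-0.5269)
After 7 (propagate distance d=26 (to screen)): x=8416381/529000 (≈15.9100) theta=-836197/1587000 (≈-0.5269)
|theta_initial|=0.3000 |theta_final|=836197/1587000 (≈0.5269) -> increased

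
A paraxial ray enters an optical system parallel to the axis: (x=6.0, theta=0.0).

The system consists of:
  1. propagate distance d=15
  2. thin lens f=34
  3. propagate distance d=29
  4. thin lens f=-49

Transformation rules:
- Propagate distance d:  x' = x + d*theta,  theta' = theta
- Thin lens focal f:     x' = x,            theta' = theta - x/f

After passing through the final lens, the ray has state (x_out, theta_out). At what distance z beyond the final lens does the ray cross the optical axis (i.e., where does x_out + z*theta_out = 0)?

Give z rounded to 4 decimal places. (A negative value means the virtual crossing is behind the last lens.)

Initial: x=6.0000 theta=0.0000
After 1 (propagate distance d=15): x=6.0000 theta=0.0000
After 2 (thin lens f=34): x=6.0000 theta=-3/17 (≈-0.1765)
After 3 (propagate distance d=29): x=15/17 (≈0.8824) theta=-3/17 (≈-0.1765)
After 4 (thin lens f=-49): x=15/17 (≈0.8824) theta=-132/833 (≈-0.1585)
z_focus = -x_out/theta_out = -(15/17)/(-132/833) = 245/44 ≈ 5.5682
Rounded to 4 decimal places: z = 5.5682

Answer: 5.5682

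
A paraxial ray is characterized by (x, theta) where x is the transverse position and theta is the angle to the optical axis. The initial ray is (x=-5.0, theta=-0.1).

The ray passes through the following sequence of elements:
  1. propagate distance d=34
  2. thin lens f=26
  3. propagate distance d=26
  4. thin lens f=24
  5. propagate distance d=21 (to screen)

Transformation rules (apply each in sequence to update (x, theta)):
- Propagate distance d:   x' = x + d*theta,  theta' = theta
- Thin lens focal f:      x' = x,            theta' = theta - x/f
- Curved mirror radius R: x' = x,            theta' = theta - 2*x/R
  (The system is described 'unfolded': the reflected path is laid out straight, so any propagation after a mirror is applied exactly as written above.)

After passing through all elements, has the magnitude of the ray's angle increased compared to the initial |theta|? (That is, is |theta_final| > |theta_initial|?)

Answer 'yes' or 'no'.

Initial: x=-5.0000 theta=-0.1000
After 1 (propagate distance d=34): x=-8.4000 theta=-0.1000
After 2 (thin lens f=26): x=-8.4000 theta=29/130 (≈0.2231)
After 3 (propagate distance d=26): x=-2.6000 theta=29/130 (≈0.2231)
After 4 (thin lens f=24): x=-2.6000 theta=517/1560 (≈0.3314)
After 5 (propagate distance d=21 (to screen)): x=2267/520 (≈4.3596) theta=517/1560 (≈0.3314)
|theta_initial|=0.1000 |theta_final|=517/1560 (≈0.3314) -> increased

Answer: yes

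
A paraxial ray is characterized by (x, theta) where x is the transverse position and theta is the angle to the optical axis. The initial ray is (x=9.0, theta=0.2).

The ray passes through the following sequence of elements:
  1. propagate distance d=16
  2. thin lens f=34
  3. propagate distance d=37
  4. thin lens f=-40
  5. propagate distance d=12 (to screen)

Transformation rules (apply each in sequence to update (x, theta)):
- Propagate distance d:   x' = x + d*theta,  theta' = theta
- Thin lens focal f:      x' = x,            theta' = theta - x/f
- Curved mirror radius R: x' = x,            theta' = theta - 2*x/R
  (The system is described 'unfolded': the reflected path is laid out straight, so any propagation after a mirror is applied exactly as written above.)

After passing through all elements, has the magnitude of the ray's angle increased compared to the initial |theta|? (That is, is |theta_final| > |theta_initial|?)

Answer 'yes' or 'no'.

Answer: no

Derivation:
Initial: x=9.0000 theta=0.2000
After 1 (propagate distance d=16): x=12.2000 theta=0.2000
After 2 (thin lens f=34): x=12.2000 theta=-27/170 (≈-0.1588)
After 3 (propagate distance d=37): x=215/34 (≈6.3235) theta=-27/170 (≈-0.1588)
After 4 (thin lens f=-40): x=215/34 (≈6.3235) theta=-1/1360 (≈-0.0007)
After 5 (propagate distance d=12 (to screen)): x=2147/340 (≈6.3147) theta=-1/1360 (≈-0.0007)
|theta_initial|=0.2000 |theta_final|=1/1360 (≈0.0007) -> not increased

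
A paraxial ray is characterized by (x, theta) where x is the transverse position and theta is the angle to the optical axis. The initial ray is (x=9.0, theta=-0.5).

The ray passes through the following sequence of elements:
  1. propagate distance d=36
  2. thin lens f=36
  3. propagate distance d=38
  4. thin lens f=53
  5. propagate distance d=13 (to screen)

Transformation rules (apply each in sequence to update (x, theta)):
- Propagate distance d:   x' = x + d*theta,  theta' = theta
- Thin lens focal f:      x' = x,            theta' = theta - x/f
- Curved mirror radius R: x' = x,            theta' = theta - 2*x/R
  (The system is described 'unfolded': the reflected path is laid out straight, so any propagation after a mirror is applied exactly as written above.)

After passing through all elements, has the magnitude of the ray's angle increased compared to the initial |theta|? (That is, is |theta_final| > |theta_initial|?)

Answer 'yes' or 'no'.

Answer: no

Derivation:
Initial: x=9.0000 theta=-0.5000
After 1 (propagate distance d=36): x=-9.0000 theta=-0.5000
After 2 (thin lens f=36): x=-9.0000 theta=-0.2500
After 3 (propagate distance d=38): x=-18.5000 theta=-0.2500
After 4 (thin lens f=53): x=-18.5000 theta=21/212 (≈0.0991)
After 5 (propagate distance d=13 (to screen)): x=-3649/212 (≈-17.2123) theta=21/212 (≈0.0991)
|theta_initial|=0.5000 |theta_final|=21/212 (≈0.0991) -> not increased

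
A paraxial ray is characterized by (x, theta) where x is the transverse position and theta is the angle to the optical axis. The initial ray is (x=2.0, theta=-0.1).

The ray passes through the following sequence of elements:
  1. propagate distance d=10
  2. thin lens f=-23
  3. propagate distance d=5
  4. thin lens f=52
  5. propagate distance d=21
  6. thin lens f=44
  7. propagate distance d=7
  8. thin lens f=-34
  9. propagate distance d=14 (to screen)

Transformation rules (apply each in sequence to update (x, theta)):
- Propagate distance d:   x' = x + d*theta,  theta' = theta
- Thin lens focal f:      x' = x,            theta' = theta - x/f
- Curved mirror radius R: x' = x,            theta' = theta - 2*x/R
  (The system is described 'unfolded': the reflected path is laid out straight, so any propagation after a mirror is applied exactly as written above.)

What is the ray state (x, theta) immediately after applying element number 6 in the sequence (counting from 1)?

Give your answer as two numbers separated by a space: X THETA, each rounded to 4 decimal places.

Answer: -0.7593 -0.0531

Derivation:
Initial: x=2.0000 theta=-0.1000
After 1 (propagate distance d=10): x=1.0000 theta=-0.1000
After 2 (thin lens f=-23): x=1.0000 theta=-13/230 (≈-0.0565)
After 3 (propagate distance d=5): x=33/46 (≈0.7174) theta=-13/230 (≈-0.0565)
After 4 (thin lens f=52): x=33/46 (≈0.7174) theta=-841/11960 (≈-0.0703)
After 5 (propagate distance d=21): x=-9081/11960 (≈-0.7593) theta=-841/11960 (≈-0.0703)
After 6 (thin lens f=44): x=-9081/11960 (≈-0.7593) theta=-27923/526240 (≈-0.0531)
Rounded to 4 decimal places: x = -0.7593, theta = -0.0531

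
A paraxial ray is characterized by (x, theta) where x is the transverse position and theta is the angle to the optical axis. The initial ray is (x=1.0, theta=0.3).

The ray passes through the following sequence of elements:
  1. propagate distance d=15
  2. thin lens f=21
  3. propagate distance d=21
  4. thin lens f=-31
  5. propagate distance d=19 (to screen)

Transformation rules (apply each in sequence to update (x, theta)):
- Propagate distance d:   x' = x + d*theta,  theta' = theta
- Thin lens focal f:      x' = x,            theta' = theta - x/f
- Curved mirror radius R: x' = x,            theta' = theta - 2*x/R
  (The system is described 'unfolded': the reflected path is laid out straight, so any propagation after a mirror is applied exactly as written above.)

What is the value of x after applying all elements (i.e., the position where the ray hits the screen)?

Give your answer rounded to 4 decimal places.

Answer: 10.8851

Derivation:
Initial: x=1.0000 theta=0.3000
After 1 (propagate distance d=15): x=5.5000 theta=0.3000
After 2 (thin lens f=21): x=5.5000 theta=4/105 (≈0.0381)
After 3 (propagate distance d=21): x=6.3000 theta=4/105 (≈0.0381)
After 4 (thin lens f=-31): x=6.3000 theta=1571/6510 (≈0.2413)
After 5 (propagate distance d=19 (to screen)): x=35431/3255 (≈10.8851) theta=1571/6510 (≈0.2413)
Rounded to 4 decimal places: x = 10.8851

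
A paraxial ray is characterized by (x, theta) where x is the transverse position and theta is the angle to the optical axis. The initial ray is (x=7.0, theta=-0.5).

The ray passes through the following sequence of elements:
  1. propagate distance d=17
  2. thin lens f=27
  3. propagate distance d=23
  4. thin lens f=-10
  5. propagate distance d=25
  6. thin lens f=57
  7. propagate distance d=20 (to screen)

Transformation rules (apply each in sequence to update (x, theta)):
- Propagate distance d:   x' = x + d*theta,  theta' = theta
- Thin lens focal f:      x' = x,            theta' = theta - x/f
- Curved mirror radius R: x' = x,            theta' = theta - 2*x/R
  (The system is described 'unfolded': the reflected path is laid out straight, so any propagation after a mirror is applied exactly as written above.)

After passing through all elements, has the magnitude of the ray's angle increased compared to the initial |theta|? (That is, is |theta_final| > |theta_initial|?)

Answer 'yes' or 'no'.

Initial: x=7.0000 theta=-0.5000
After 1 (propagate distance d=17): x=-1.5000 theta=-0.5000
After 2 (thin lens f=27): x=-1.5000 theta=-4/9 (≈-0.4444)
After 3 (propagate distance d=23): x=-211/18 (≈-11.7222) theta=-4/9 (≈-0.4444)
After 4 (thin lens f=-10): x=-211/18 (≈-11.7222) theta=-97/60 (≈-1.6167)
After 5 (propagate distance d=25): x=-1877/36 (≈-52.1389) theta=-97/60 (≈-1.6167)
After 6 (thin lens f=57): x=-1877/36 (≈-52.1389) theta=-3601/5130 (≈-0.7019)
After 7 (propagate distance d=20 (to screen)): x=-135797/2052 (≈-66.1779) theta=-3601/5130 (≈-0.7019)
|theta_initial|=0.5000 |theta_final|=3601/5130 (≈0.7019) -> increased

Answer: yes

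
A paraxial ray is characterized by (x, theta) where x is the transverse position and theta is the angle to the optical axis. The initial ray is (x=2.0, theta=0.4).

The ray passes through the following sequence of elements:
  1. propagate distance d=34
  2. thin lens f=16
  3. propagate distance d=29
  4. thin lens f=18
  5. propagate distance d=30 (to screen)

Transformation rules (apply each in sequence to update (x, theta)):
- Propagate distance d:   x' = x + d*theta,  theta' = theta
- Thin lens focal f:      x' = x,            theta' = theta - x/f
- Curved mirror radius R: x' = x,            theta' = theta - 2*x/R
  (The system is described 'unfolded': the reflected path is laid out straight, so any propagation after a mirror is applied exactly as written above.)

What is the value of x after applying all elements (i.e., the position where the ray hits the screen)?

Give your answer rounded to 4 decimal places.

Answer: -16.5333

Derivation:
Initial: x=2.0000 theta=0.4000
After 1 (propagate distance d=34): x=15.6000 theta=0.4000
After 2 (thin lens f=16): x=15.6000 theta=-0.5750
After 3 (propagate distance d=29): x=-1.0750 theta=-0.5750
After 4 (thin lens f=18): x=-1.0750 theta=-371/720 (≈-0.5153)
After 5 (propagate distance d=30 (to screen)): x=-248/15 (≈-16.5333) theta=-371/720 (≈-0.5153)
Rounded to 4 decimal places: x = -16.5333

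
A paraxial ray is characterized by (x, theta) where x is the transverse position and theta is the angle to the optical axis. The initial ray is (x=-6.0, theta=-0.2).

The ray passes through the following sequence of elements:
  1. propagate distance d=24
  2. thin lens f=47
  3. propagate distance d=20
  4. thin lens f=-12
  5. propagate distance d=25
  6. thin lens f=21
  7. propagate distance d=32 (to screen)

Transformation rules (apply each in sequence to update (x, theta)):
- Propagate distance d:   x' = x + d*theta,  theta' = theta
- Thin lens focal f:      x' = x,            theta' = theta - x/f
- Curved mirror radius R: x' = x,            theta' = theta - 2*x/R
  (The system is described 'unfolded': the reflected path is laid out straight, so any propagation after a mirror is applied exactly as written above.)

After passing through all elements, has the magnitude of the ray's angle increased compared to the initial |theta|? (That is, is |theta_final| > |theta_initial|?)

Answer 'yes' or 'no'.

Answer: yes

Derivation:
Initial: x=-6.0000 theta=-0.2000
After 1 (propagate distance d=24): x=-10.8000 theta=-0.2000
After 2 (thin lens f=47): x=-10.8000 theta=7/235 (≈0.0298)
After 3 (propagate distance d=20): x=-2398/235 (≈-10.2043) theta=7/235 (≈0.0298)
After 4 (thin lens f=-12): x=-2398/235 (≈-10.2043) theta=-1157/1410 (≈-0.8206)
After 5 (propagate distance d=25): x=-43313/1410 (≈-30.7184) theta=-1157/1410 (≈-0.8206)
After 6 (thin lens f=21): x=-43313/1410 (≈-30.7184) theta=9508/14805 (≈0.6422)
After 7 (propagate distance d=32 (to screen)): x=-301061/29610 (≈-10.1675) theta=9508/14805 (≈0.6422)
|theta_initial|=0.2000 |theta_final|=9508/14805 (≈0.6422) -> increased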